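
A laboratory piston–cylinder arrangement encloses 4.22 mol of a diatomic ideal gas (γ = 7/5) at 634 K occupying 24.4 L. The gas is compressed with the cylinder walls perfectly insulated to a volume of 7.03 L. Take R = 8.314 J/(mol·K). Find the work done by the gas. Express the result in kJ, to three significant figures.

Adiabatic: TV^(γ−1) = const with γ = 7/5.
T₂ = T₁ (V₁/V₂)^(γ−1) = 634 × (24.4/7.03)^0.4 = 634 × 1.645 = 1043 K.
W_by = nCᵥ(T₁ − T₂) = (4.22)(20.79)(634 − 1043) = -35870 J.

W ≈ -35.9 kJ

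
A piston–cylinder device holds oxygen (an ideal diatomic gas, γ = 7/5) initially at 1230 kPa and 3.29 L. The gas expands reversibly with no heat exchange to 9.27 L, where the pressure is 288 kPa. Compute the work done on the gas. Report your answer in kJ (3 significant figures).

Adiabatic: W = (P₁V₁ − P₂V₂)/(γ − 1) with γ = 7/5.
P₁V₁ = 4047 J, P₂V₂ = 2670 J.
W = (4047 − 2670) / 0.4 = 3442 J.
Work on gas = −W_by = -3442 J.

W ≈ -3.44 kJ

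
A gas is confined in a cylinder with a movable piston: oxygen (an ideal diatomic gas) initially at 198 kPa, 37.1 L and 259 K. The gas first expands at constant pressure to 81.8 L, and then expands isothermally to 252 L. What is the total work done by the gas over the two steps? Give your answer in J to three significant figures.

Step 1 (isobaric): W = PΔV = (198 kPa)(81.8 − 37.1 L) = 8851 J.
After step 1: P = 198 kPa, V = 81.8 L, T = 571.1 K.
Step 2 (isothermal): W = P₁V₁ ln(V₂/V₁) = (16196) ln(252/81.8) = 18223 J.
W_total = 8851 + 18223 = 27074 J.

W_total ≈ 27100 J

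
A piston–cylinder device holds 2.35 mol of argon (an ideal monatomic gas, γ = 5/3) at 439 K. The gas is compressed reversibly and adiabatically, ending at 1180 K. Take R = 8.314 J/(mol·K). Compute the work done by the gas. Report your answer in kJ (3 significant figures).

Adiabatic ⇒ Q = 0, so W_by = −ΔU = nCᵥ(T₁ − T₂).
Cᵥ = 3R/2 = 12.47 J/(mol·K).
W = (2.35)(12.47)(439 − 1180) = -21716 J.

W ≈ -21.7 kJ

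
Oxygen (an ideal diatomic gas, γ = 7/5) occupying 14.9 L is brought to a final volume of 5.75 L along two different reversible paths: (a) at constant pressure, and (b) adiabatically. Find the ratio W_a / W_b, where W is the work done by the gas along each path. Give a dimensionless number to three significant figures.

Path (a) isobaric: W = P₁(V₂ − V₁) → W_a/(P₁V₁) = -0.6141.
Path (b) adiabatic: W = P₁V₁(1 − (V₁/V₂)^(γ−1))/(γ−1) → W_b/(P₁V₁) = -1.159.
W_a / W_b = -0.6141 / -1.159 = 0.5299.

W_a / W_b ≈ 0.530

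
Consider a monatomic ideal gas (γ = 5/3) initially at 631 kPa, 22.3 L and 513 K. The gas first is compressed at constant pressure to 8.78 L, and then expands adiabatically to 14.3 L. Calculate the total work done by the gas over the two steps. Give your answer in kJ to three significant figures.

W_total ≈ -6.22 kJ

Step 1 (isobaric): W = PΔV = (631 kPa)(8.78 − 22.3 L) = -8531 J.
After step 1: P = 631 kPa, V = 8.78 L, T = 202 K.
Step 2 (adiabatic): W = (P₁V₁ − P₂V₂)/(γ−1) = (5540 − 4002)/0.667 = 2307 J.
W_total = -8531 + 2307 = -6224 J.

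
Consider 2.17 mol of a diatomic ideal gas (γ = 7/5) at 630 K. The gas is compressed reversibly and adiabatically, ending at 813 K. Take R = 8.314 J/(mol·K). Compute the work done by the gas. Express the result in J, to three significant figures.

Adiabatic ⇒ Q = 0, so W_by = −ΔU = nCᵥ(T₁ − T₂).
Cᵥ = 5R/2 = 20.79 J/(mol·K).
W = (2.17)(20.79)(630 − 813) = -8254 J.

W ≈ -8250 J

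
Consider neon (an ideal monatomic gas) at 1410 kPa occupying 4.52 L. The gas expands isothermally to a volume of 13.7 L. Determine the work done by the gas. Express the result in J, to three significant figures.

W ≈ 7070 J

Isothermal: W = nRT ln(V₂/V₁) = P₁V₁ ln(V₂/V₁).
P₁V₁ = (1410 kPa)(4.52 L) = 6373 J.
W = 6373 × ln(13.7/4.52) = 6373 × 1.109
W_by_gas = 7067 J.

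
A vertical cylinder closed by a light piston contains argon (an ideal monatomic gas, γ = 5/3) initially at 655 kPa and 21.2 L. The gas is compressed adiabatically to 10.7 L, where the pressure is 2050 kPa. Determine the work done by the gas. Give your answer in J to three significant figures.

Adiabatic: W = (P₁V₁ − P₂V₂)/(γ − 1) with γ = 5/3.
P₁V₁ = 13886 J, P₂V₂ = 21935 J.
W = (13886 − 21935) / 0.6667 = -12073 J.

W ≈ -12100 J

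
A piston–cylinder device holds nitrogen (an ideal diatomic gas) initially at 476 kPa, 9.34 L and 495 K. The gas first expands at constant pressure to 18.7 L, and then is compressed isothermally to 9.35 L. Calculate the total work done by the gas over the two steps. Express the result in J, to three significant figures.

Step 1 (isobaric): W = PΔV = (476 kPa)(18.7 − 9.34 L) = 4455 J.
After step 1: P = 476 kPa, V = 18.7 L, T = 991.1 K.
Step 2 (isothermal): W = P₁V₁ ln(V₂/V₁) = (8901) ln(9.35/18.7) = -6170 J.
W_total = 4455 − 6170 = -1714 J.

W_total ≈ -1710 J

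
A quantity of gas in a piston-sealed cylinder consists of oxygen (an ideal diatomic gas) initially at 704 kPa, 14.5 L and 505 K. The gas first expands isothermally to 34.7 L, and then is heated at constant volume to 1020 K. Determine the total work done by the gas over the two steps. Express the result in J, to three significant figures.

W_total ≈ 8910 J

Step 1 (isothermal): W = P₁V₁ ln(V₂/V₁) = (10208) ln(34.7/14.5) = 8907 J.
Step 2 (isochoric): W = 0 (constant volume).
W_total = 8907 + 0 = 8907 J.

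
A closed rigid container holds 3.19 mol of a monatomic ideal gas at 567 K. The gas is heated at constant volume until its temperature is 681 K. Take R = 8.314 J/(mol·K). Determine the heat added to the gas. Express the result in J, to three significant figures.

Q ≈ 4540 J

Constant volume ⇒ W = 0, so Q = ΔU = nCᵥΔT with Cᵥ = 3R/2 = 12.47 J/(mol·K).
ΔU = (3.19)(12.47)(681 − 567) = 4535 J.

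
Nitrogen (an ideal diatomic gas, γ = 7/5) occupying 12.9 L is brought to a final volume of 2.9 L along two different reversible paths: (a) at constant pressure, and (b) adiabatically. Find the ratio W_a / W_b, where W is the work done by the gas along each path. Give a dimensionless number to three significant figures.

Path (a) isobaric: W = P₁(V₂ − V₁) → W_a/(P₁V₁) = -0.7752.
Path (b) adiabatic: W = P₁V₁(1 − (V₁/V₂)^(γ−1))/(γ−1) → W_b/(P₁V₁) = -2.042.
W_a / W_b = -0.7752 / -2.042 = 0.3797.

W_a / W_b ≈ 0.380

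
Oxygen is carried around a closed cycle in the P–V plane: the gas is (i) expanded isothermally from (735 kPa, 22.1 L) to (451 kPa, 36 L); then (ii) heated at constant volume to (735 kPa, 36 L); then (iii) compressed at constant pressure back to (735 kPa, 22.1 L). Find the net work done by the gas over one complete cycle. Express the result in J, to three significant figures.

Leg (i): W = PᵢVᵢ ln(V_f/Vᵢ) = (16244) ln(36/22.1) = 7926 J.
Leg (ii): W = 0.
Leg (iii): W = PΔV = (735)(22.1 − 36) = -10216 J.
W_net = 7926 − 10216 = -2291 J.

W_net ≈ -2290 J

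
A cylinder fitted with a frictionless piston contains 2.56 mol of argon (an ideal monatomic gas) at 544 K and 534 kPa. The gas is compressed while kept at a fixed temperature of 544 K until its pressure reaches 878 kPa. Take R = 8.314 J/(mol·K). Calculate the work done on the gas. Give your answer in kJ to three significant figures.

Isothermal process: W = nRT ln(V₂/V₁) = nRT ln(P₁/P₂).
W = (2.56)(8.314)(544) × ln(534/878)
  = 11578 × ln(0.6082) = 11578 × -0.4973
W_by_gas = -5757 J; work on gas = −W_by = 5757 J.

W ≈ 5.76 kJ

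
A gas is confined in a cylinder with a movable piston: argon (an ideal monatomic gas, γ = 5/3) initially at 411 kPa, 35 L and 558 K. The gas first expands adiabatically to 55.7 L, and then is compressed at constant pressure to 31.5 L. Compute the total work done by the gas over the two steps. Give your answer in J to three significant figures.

Step 1 (adiabatic): W = (P₁V₁ − P₂V₂)/(γ−1) = (14385 − 10553)/0.667 = 5748 J.
After step 1: P = 189.5 kPa, V = 55.7 L, T = 409.4 K.
Step 2 (isobaric): W = PΔV = (189.5 kPa)(31.5 − 55.7 L) = -4585 J.
W_total = 5748 − 4585 = 1163 J.

W_total ≈ 1160 J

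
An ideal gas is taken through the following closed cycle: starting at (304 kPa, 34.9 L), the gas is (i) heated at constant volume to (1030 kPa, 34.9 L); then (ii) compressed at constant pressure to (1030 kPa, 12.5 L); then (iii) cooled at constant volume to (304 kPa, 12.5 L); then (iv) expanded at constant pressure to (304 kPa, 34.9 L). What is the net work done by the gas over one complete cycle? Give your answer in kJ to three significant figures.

Constant-volume legs do no work.
W(ii) = (1030)(12.5 − 34.9) = -23072 J; W(iv) = (304)(34.9 − 12.5) = 6810 J.
W_net = -23072 + 6810 = -16262 J (the counter-clockwise enclosed area).

W_net ≈ -16.3 kJ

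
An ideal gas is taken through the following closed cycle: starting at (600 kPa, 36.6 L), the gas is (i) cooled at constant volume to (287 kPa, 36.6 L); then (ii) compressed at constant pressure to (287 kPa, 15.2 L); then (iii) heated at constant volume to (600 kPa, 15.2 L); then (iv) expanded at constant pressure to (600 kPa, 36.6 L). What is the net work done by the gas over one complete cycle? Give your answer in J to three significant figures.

W_net ≈ 6700 J

Constant-volume legs do no work.
W(ii) = (287)(15.2 − 36.6) = -6142 J; W(iv) = (600)(36.6 − 15.2) = 12840 J.
W_net = -6142 + 12840 = 6698 J (the clockwise enclosed area).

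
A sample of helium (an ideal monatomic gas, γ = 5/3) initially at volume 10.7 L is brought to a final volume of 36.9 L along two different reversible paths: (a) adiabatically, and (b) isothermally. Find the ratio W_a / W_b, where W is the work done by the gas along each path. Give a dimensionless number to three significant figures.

W_a / W_b ≈ 0.681

Path (a) adiabatic: W = P₁V₁(1 − (V₁/V₂)^(γ−1))/(γ−1) → W_a/(P₁V₁) = 0.8429.
Path (b) isothermal: W = P₁V₁ ln(V₂/V₁) → W_b/(P₁V₁) = 1.238.
W_a / W_b = 0.8429 / 1.238 = 0.6808.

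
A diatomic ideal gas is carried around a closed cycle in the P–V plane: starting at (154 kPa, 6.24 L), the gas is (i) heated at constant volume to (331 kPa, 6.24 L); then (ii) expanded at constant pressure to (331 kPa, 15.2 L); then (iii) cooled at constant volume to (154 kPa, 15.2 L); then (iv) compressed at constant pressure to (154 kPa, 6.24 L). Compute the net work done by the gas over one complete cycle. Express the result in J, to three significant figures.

W_net ≈ 1590 J

Constant-volume legs do no work.
W(ii) = (331)(15.2 − 6.24) = 2966 J; W(iv) = (154)(6.24 − 15.2) = -1380 J.
W_net = 2966 − 1380 = 1586 J (the clockwise enclosed area).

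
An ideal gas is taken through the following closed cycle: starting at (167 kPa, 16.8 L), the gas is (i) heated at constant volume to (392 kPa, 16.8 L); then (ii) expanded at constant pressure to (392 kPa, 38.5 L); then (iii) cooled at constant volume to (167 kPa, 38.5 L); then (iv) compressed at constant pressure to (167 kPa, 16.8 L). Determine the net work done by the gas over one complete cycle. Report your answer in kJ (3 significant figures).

Constant-volume legs do no work.
W(ii) = (392)(38.5 − 16.8) = 8506 J; W(iv) = (167)(16.8 − 38.5) = -3624 J.
W_net = 8506 − 3624 = 4882 J (the clockwise enclosed area).

W_net ≈ 4.88 kJ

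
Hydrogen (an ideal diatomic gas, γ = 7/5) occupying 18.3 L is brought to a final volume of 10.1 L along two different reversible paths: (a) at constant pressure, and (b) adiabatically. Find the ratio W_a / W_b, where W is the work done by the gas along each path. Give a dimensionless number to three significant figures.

Path (a) isobaric: W = P₁(V₂ − V₁) → W_a/(P₁V₁) = -0.4481.
Path (b) adiabatic: W = P₁V₁(1 − (V₁/V₂)^(γ−1))/(γ−1) → W_b/(P₁V₁) = -0.671.
W_a / W_b = -0.4481 / -0.671 = 0.6678.

W_a / W_b ≈ 0.668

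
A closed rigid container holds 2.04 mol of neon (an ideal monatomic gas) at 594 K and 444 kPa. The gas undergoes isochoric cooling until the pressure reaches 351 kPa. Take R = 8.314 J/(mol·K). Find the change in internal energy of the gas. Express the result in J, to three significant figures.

ΔU ≈ -3170 J

Constant volume ⇒ W = 0, so Q = ΔU = nCᵥΔT with Cᵥ = 3R/2 = 12.47 J/(mol·K).
At constant V, T₂/T₁ = P₂/P₁ ⇒ ΔT = T₁(P₂/P₁ − 1) = 594·(351/444 − 1) = -124.4 K.
ΔU = (2.04)(12.47)(-124.4) = -3165 J.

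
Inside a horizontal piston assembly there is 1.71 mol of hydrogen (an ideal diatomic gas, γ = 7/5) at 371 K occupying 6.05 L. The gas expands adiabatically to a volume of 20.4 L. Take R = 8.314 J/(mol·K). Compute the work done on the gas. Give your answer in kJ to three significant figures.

Adiabatic: TV^(γ−1) = const with γ = 7/5.
T₂ = T₁ (V₁/V₂)^(γ−1) = 371 × (6.05/20.4)^0.4 = 371 × 0.615 = 228.2 K.
W_by = nCᵥ(T₁ − T₂) = (1.71)(20.79)(371 − 228.2) = 5077 J.
Work on gas = −W_by = -5077 J.

W ≈ -5.08 kJ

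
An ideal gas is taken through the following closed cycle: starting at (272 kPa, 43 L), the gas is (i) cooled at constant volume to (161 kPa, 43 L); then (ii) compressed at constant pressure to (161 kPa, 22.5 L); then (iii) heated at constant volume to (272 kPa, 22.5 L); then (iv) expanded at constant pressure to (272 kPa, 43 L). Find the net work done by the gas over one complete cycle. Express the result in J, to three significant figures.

Constant-volume legs do no work.
W(ii) = (161)(22.5 − 43) = -3300 J; W(iv) = (272)(43 − 22.5) = 5576 J.
W_net = -3300 + 5576 = 2276 J (the clockwise enclosed area).

W_net ≈ 2280 J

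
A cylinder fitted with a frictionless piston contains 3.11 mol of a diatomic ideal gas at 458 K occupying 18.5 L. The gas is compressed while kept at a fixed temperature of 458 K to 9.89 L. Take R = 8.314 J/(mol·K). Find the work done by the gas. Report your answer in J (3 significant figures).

Isothermal: W = nRT ln(V₂/V₁).
W = (3.11)(8.314)(458) × ln(9.89/18.5)
  = 11842 × -0.6262
W_by_gas = -7416 J.

W ≈ -7420 J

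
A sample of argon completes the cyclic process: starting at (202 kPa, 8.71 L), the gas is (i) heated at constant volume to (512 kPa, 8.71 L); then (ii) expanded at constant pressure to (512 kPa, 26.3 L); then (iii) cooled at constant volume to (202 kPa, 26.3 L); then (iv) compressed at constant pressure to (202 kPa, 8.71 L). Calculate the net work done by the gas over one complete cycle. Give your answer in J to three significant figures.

W_net ≈ 5450 J

Constant-volume legs do no work.
W(ii) = (512)(26.3 − 8.71) = 9006 J; W(iv) = (202)(8.71 − 26.3) = -3553 J.
W_net = 9006 − 3553 = 5453 J (the clockwise enclosed area).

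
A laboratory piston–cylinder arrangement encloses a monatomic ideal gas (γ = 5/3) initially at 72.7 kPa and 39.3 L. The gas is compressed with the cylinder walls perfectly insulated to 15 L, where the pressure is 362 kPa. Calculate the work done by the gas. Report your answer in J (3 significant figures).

Adiabatic: W = (P₁V₁ − P₂V₂)/(γ − 1) with γ = 5/3.
P₁V₁ = 2857 J, P₂V₂ = 5430 J.
W = (2857 − 5430) / 0.6667 = -3859 J.

W ≈ -3860 J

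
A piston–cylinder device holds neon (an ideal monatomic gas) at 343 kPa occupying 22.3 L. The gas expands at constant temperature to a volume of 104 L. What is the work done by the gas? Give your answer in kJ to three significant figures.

W ≈ 11.8 kJ

Isothermal: W = nRT ln(V₂/V₁) = P₁V₁ ln(V₂/V₁).
P₁V₁ = (343 kPa)(22.3 L) = 7649 J.
W = 7649 × ln(104/22.3) = 7649 × 1.54
W_by_gas = 11778 J.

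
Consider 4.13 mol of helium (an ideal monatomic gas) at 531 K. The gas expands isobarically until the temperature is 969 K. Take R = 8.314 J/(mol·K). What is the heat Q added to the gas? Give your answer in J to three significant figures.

Isobaric: W = nRΔT = (4.13)(8.314)(438) = 15040 J.
ΔU = nCᵥΔT with Cᵥ = 3R/2: ΔU = (4.13)(12.47)(438) = 22559 J.
Q = ΔU + W = 22559 + 15040 = 37599 J.

Q ≈ 37600 J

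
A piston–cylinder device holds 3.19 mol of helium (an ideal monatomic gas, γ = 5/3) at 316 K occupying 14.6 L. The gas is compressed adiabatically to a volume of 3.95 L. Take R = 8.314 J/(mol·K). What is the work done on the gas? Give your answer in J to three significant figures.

Adiabatic: TV^(γ−1) = const with γ = 5/3.
T₂ = T₁ (V₁/V₂)^(γ−1) = 316 × (14.6/3.95)^0.667 = 316 × 2.391 = 755.4 K.
W_by = nCᵥ(T₁ − T₂) = (3.19)(12.47)(316 − 755.4) = -17481 J.
Work on gas = −W_by = 17481 J.

W ≈ 17500 J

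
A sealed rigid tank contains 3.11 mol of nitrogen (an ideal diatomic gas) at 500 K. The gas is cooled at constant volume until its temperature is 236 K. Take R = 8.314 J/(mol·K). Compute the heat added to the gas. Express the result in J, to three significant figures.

Q ≈ -17100 J

Constant volume ⇒ W = 0, so Q = ΔU = nCᵥΔT with Cᵥ = 5R/2 = 20.79 J/(mol·K).
ΔU = (3.11)(20.79)(236 − 500) = -17065 J.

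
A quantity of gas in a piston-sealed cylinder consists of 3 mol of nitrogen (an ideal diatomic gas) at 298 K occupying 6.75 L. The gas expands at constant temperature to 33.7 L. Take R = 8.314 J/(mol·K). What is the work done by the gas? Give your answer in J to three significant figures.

W ≈ 12000 J

Isothermal: W = nRT ln(V₂/V₁).
W = (3)(8.314)(298) × ln(33.7/6.75)
  = 7433 × 1.608
W_by_gas = 11951 J.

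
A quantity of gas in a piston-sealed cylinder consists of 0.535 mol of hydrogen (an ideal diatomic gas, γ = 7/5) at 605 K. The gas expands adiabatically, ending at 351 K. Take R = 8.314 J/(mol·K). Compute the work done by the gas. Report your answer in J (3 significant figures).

Adiabatic ⇒ Q = 0, so W_by = −ΔU = nCᵥ(T₁ − T₂).
Cᵥ = 5R/2 = 20.79 J/(mol·K).
W = (0.535)(20.79)(605 − 351) = 2824 J.

W ≈ 2820 J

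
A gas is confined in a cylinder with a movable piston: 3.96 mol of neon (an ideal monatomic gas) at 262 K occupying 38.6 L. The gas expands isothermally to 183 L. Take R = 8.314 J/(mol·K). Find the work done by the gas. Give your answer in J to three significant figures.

W ≈ 13400 J

Isothermal: W = nRT ln(V₂/V₁).
W = (3.96)(8.314)(262) × ln(183/38.6)
  = 8626 × 1.556
W_by_gas = 13424 J.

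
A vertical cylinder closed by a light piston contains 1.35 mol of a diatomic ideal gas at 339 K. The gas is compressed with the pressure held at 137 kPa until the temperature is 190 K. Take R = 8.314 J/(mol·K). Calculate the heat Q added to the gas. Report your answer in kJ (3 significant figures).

Q ≈ -5.85 kJ

Isobaric: W = nRΔT = (1.35)(8.314)(-149) = -1672 J.
ΔU = nCᵥΔT with Cᵥ = 5R/2: ΔU = (1.35)(20.79)(-149) = -4181 J.
Q = ΔU + W = -4181 − 1672 = -5853 J.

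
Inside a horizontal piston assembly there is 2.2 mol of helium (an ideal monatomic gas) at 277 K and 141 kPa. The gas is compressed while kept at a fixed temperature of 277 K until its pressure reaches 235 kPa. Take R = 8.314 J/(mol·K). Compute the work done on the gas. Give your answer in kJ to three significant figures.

Isothermal process: W = nRT ln(V₂/V₁) = nRT ln(P₁/P₂).
W = (2.2)(8.314)(277) × ln(141/235)
  = 5067 × ln(0.6) = 5067 × -0.5108
W_by_gas = -2588 J; work on gas = −W_by = 2588 J.

W ≈ 2.59 kJ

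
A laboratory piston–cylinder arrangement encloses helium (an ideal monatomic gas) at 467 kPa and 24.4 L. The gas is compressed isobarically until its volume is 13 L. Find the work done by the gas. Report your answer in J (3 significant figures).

W ≈ -5320 J

Isobaric: W = P ΔV.
W = (467 kPa)(13 − 24.4 L) = (467)(-11.4) = -5324 J.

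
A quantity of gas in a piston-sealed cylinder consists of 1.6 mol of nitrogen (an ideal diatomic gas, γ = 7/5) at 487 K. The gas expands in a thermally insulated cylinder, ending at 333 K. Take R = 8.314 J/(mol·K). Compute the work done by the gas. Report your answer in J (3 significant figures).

Adiabatic ⇒ Q = 0, so W_by = −ΔU = nCᵥ(T₁ − T₂).
Cᵥ = 5R/2 = 20.79 J/(mol·K).
W = (1.6)(20.79)(487 − 333) = 5121 J.

W ≈ 5120 J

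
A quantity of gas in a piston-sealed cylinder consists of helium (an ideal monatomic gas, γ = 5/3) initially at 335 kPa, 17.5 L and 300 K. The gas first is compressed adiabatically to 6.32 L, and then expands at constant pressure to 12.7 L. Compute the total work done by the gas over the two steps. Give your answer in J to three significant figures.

W_total ≈ 3120 J

Step 1 (adiabatic): W = (P₁V₁ − P₂V₂)/(γ−1) = (5862 − 11560)/0.667 = -8546 J.
After step 1: P = 1829 kPa, V = 6.32 L, T = 591.6 K.
Step 2 (isobaric): W = PΔV = (1829 kPa)(12.7 − 6.32 L) = 11670 J.
W_total = -8546 + 11670 = 3123 J.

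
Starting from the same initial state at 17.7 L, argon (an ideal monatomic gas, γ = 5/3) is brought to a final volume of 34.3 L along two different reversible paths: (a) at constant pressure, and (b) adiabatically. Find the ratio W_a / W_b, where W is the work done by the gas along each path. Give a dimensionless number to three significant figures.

W_a / W_b ≈ 1.75

Path (a) isobaric: W = P₁(V₂ − V₁) → W_a/(P₁V₁) = 0.9379.
Path (b) adiabatic: W = P₁V₁(1 − (V₁/V₂)^(γ−1))/(γ−1) → W_b/(P₁V₁) = 0.535.
W_a / W_b = 0.9379 / 0.535 = 1.753.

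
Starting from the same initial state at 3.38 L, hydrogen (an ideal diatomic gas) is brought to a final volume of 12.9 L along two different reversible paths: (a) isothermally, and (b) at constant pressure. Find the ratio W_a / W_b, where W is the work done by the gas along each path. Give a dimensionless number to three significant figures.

W_a / W_b ≈ 0.476

Path (a) isothermal: W = P₁V₁ ln(V₂/V₁) → W_a/(P₁V₁) = 1.339.
Path (b) isobaric: W = P₁(V₂ − V₁) → W_b/(P₁V₁) = 2.817.
W_a / W_b = 1.339 / 2.817 = 0.4755.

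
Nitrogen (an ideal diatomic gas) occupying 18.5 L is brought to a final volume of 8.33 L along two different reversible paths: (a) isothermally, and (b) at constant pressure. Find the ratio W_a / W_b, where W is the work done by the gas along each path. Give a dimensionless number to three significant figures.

W_a / W_b ≈ 1.45

Path (a) isothermal: W = P₁V₁ ln(V₂/V₁) → W_a/(P₁V₁) = -0.7979.
Path (b) isobaric: W = P₁(V₂ − V₁) → W_b/(P₁V₁) = -0.5497.
W_a / W_b = -0.7979 / -0.5497 = 1.451.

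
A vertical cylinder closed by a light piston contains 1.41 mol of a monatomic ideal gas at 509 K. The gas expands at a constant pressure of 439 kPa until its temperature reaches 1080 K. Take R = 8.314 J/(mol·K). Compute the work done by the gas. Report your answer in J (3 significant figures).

W ≈ 6690 J

Isobaric: W = P ΔV = nR ΔT.
W = (1.41)(8.314)(1080 − 509) = 6694 J.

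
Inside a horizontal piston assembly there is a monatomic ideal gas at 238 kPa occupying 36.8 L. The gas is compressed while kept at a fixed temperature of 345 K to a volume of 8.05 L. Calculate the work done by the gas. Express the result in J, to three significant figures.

Isothermal: W = nRT ln(V₂/V₁) = P₁V₁ ln(V₂/V₁).
P₁V₁ = (238 kPa)(36.8 L) = 8758 J.
W = 8758 × ln(8.05/36.8) = 8758 × -1.52
W_by_gas = -13311 J.

W ≈ -13300 J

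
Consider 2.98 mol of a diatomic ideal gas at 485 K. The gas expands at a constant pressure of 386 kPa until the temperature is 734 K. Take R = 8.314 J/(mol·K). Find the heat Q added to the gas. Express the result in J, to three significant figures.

Isobaric: W = nRΔT = (2.98)(8.314)(249) = 6169 J.
ΔU = nCᵥΔT with Cᵥ = 5R/2: ΔU = (2.98)(20.79)(249) = 15423 J.
Q = ΔU + W = 15423 + 6169 = 21592 J.

Q ≈ 21600 J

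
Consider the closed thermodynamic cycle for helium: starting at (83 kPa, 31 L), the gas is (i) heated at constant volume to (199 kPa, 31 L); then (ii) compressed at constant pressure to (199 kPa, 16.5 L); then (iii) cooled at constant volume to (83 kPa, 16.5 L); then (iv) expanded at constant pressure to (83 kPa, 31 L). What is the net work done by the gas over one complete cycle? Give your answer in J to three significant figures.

Constant-volume legs do no work.
W(ii) = (199)(16.5 − 31) = -2886 J; W(iv) = (83)(31 − 16.5) = 1204 J.
W_net = -2886 + 1204 = -1682 J (the counter-clockwise enclosed area).

W_net ≈ -1680 J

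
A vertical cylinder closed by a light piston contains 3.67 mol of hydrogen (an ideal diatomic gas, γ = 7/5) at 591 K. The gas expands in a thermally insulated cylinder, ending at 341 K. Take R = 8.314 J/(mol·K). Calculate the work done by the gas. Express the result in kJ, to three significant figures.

W ≈ 19.1 kJ

Adiabatic ⇒ Q = 0, so W_by = −ΔU = nCᵥ(T₁ − T₂).
Cᵥ = 5R/2 = 20.79 J/(mol·K).
W = (3.67)(20.79)(591 − 341) = 19070 J.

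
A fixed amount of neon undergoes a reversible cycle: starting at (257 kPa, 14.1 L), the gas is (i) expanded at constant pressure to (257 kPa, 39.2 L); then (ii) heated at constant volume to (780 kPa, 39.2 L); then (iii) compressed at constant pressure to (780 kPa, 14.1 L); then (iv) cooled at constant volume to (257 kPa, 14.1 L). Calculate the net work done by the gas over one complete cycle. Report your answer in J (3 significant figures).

W_net ≈ -13100 J

Constant-volume legs do no work.
W(i) = (257)(39.2 − 14.1) = 6451 J; W(iii) = (780)(14.1 − 39.2) = -19578 J.
W_net = 6451 − 19578 = -13127 J (the counter-clockwise enclosed area).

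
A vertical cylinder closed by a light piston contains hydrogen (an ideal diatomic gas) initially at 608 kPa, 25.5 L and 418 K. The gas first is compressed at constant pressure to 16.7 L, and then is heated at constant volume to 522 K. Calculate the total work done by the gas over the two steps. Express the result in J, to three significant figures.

Step 1 (isobaric): W = PΔV = (608 kPa)(16.7 − 25.5 L) = -5350 J.
Step 2 (isochoric): W = 0 (constant volume).
W_total = -5350 + 0 = -5350 J.

W_total ≈ -5350 J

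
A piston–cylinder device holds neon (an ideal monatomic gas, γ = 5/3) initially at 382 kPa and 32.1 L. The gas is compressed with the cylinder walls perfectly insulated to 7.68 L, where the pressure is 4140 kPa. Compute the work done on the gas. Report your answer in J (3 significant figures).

W ≈ 29300 J

Adiabatic: W = (P₁V₁ − P₂V₂)/(γ − 1) with γ = 5/3.
P₁V₁ = 12262 J, P₂V₂ = 31795 J.
W = (12262 − 31795) / 0.6667 = -29299 J.
Work on gas = −W_by = 29299 J.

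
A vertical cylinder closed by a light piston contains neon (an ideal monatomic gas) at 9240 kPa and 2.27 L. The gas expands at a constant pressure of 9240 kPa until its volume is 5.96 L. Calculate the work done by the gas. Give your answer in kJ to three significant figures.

W ≈ 34.1 kJ

Isobaric: W = P ΔV.
W = (9240 kPa)(5.96 − 2.27 L) = (9240)(3.69) = 34096 J.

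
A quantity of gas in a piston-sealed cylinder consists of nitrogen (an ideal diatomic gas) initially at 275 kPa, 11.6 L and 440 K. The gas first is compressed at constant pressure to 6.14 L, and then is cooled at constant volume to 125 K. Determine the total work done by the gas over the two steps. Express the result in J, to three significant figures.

W_total ≈ -1500 J

Step 1 (isobaric): W = PΔV = (275 kPa)(6.14 − 11.6 L) = -1502 J.
Step 2 (isochoric): W = 0 (constant volume).
W_total = -1502 + 0 = -1502 J.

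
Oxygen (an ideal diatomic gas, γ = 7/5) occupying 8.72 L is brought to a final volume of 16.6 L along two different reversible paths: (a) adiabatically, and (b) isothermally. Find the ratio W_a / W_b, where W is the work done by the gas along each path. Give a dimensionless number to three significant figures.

W_a / W_b ≈ 0.882

Path (a) adiabatic: W = P₁V₁(1 − (V₁/V₂)^(γ−1))/(γ−1) → W_a/(P₁V₁) = 0.5676.
Path (b) isothermal: W = P₁V₁ ln(V₂/V₁) → W_b/(P₁V₁) = 0.6438.
W_a / W_b = 0.5676 / 0.6438 = 0.8816.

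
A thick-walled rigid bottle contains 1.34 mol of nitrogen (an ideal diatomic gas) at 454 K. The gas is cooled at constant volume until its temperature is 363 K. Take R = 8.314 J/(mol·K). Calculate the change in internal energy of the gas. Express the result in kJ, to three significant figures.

ΔU ≈ -2.53 kJ

Constant volume ⇒ W = 0, so Q = ΔU = nCᵥΔT with Cᵥ = 5R/2 = 20.79 J/(mol·K).
ΔU = (1.34)(20.79)(363 − 454) = -2535 J.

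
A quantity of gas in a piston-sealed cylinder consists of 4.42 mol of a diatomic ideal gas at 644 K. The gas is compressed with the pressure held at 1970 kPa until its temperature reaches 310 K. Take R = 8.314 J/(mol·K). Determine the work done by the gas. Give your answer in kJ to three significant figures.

W ≈ -12.3 kJ

Isobaric: W = P ΔV = nR ΔT.
W = (4.42)(8.314)(310 − 644) = -12274 J.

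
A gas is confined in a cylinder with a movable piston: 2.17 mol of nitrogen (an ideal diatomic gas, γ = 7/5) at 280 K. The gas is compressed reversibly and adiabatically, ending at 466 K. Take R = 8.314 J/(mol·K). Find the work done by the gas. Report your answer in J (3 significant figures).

W ≈ -8390 J

Adiabatic ⇒ Q = 0, so W_by = −ΔU = nCᵥ(T₁ − T₂).
Cᵥ = 5R/2 = 20.79 J/(mol·K).
W = (2.17)(20.79)(280 − 466) = -8389 J.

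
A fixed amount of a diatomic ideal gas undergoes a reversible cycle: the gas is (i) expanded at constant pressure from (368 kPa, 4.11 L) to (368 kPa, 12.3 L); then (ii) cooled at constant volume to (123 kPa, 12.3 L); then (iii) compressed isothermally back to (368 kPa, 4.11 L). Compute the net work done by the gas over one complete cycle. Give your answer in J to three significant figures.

Leg (i): W = PΔV = (368)(12.3 − 4.11) = 3014 J.
Leg (ii): W = 0.
Leg (iii): W = PᵢVᵢ ln(V_f/Vᵢ) = (1513) ln(4.11/12.3) = -1658 J.
W_net = 3014 − 1658 = 1356 J.

W_net ≈ 1360 J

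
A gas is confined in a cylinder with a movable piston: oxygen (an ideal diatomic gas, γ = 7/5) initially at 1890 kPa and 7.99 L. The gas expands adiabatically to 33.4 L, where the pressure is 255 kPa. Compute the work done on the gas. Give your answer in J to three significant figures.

Adiabatic: W = (P₁V₁ − P₂V₂)/(γ − 1) with γ = 7/5.
P₁V₁ = 15101 J, P₂V₂ = 8517 J.
W = (15101 − 8517) / 0.4 = 16460 J.
Work on gas = −W_by = -16460 J.

W ≈ -16500 J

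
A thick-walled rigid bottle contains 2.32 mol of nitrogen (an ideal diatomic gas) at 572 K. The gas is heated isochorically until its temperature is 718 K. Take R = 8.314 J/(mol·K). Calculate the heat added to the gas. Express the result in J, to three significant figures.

Q ≈ 7040 J

Constant volume ⇒ W = 0, so Q = ΔU = nCᵥΔT with Cᵥ = 5R/2 = 20.79 J/(mol·K).
ΔU = (2.32)(20.79)(718 − 572) = 7040 J.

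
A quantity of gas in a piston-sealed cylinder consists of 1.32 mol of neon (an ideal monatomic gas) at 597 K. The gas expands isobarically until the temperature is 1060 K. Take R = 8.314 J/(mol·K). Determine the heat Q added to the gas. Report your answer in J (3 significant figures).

Isobaric: W = nRΔT = (1.32)(8.314)(463) = 5081 J.
ΔU = nCᵥΔT with Cᵥ = 3R/2: ΔU = (1.32)(12.47)(463) = 7622 J.
Q = ΔU + W = 7622 + 5081 = 12703 J.

Q ≈ 12700 J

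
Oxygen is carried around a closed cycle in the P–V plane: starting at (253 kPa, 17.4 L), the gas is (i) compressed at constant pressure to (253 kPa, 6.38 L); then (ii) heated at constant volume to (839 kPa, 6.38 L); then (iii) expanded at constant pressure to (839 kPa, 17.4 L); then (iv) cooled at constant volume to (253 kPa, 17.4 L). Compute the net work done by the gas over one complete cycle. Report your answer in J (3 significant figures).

W_net ≈ 6460 J

Constant-volume legs do no work.
W(i) = (253)(6.38 − 17.4) = -2788 J; W(iii) = (839)(17.4 − 6.38) = 9246 J.
W_net = -2788 + 9246 = 6458 J (the clockwise enclosed area).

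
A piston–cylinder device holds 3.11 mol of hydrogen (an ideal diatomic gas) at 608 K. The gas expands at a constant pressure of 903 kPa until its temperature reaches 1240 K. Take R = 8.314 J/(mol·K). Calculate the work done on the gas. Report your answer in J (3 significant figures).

Isobaric: W = P ΔV = nR ΔT.
W = (3.11)(8.314)(1240 − 608) = 16341 J.
Work on gas = −W_by = -16341 J.

W ≈ -16300 J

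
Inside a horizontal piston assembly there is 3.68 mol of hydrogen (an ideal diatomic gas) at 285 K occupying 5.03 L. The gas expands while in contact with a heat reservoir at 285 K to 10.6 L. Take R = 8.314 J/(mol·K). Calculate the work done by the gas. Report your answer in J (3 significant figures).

Isothermal: W = nRT ln(V₂/V₁).
W = (3.68)(8.314)(285) × ln(10.6/5.03)
  = 8720 × 0.7454
W_by_gas = 6500 J.

W ≈ 6500 J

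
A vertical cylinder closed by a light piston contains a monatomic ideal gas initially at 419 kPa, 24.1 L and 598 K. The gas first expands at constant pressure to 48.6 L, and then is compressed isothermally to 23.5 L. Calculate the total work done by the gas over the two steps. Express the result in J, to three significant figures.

W_total ≈ -4530 J

Step 1 (isobaric): W = PΔV = (419 kPa)(48.6 − 24.1 L) = 10266 J.
After step 1: P = 419 kPa, V = 48.6 L, T = 1206 K.
Step 2 (isothermal): W = P₁V₁ ln(V₂/V₁) = (20363) ln(23.5/48.6) = -14797 J.
W_total = 10266 − 14797 = -4531 J.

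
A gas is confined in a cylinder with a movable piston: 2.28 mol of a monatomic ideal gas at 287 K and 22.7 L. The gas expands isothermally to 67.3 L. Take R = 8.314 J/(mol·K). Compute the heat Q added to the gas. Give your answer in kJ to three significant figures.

Q ≈ 5.91 kJ

Isothermal ⇒ ΔU = 0, so Q = W = nRT ln(V₂/V₁).
Q = (2.28)(8.314)(287) ln(67.3/22.7) = 5440 × 1.087 = 5913 J.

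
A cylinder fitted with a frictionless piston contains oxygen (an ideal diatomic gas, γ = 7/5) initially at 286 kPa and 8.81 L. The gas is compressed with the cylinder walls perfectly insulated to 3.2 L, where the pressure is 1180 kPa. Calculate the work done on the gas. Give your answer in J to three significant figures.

W ≈ 3140 J

Adiabatic: W = (P₁V₁ − P₂V₂)/(γ − 1) with γ = 7/5.
P₁V₁ = 2520 J, P₂V₂ = 3776 J.
W = (2520 − 3776) / 0.4 = -3141 J.
Work on gas = −W_by = 3141 J.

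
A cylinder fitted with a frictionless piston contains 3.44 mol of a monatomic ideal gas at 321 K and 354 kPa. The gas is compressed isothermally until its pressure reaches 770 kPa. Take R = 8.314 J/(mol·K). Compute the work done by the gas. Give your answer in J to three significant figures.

Isothermal process: W = nRT ln(V₂/V₁) = nRT ln(P₁/P₂).
W = (3.44)(8.314)(321) × ln(354/770)
  = 9181 × ln(0.4597) = 9181 × -0.7771
W_by_gas = -7134 J.

W ≈ -7130 J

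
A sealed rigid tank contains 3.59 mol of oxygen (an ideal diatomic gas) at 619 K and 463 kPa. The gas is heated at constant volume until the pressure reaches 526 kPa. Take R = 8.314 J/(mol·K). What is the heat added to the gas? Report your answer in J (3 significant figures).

Q ≈ 6280 J

Constant volume ⇒ W = 0, so Q = ΔU = nCᵥΔT with Cᵥ = 5R/2 = 20.79 J/(mol·K).
At constant V, T₂/T₁ = P₂/P₁ ⇒ ΔT = T₁(P₂/P₁ − 1) = 619·(526/463 − 1) = 84.23 K.
ΔU = (3.59)(20.79)(84.23) = 6285 J.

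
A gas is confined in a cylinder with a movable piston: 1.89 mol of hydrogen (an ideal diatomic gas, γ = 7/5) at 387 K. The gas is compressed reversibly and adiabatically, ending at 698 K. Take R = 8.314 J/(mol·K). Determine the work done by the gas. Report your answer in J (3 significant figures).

W ≈ -12200 J

Adiabatic ⇒ Q = 0, so W_by = −ΔU = nCᵥ(T₁ − T₂).
Cᵥ = 5R/2 = 20.79 J/(mol·K).
W = (1.89)(20.79)(387 − 698) = -12217 J.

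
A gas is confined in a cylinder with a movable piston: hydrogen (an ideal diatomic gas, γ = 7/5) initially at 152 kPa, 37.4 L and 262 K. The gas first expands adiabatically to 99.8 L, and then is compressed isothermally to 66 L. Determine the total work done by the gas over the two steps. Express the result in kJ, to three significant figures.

Step 1 (adiabatic): W = (P₁V₁ − P₂V₂)/(γ−1) = (5685 − 3839)/0.4 = 4615 J.
After step 1: P = 38.47 kPa, V = 99.8 L, T = 176.9 K.
Step 2 (isothermal): W = P₁V₁ ln(V₂/V₁) = (3839) ln(66/99.8) = -1587 J.
W_total = 4615 − 1587 = 3027 J.

W_total ≈ 3.03 kJ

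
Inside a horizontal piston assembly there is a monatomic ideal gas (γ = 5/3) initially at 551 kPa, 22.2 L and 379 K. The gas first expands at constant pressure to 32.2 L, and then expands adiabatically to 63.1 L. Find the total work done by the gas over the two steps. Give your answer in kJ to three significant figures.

Step 1 (isobaric): W = PΔV = (551 kPa)(32.2 − 22.2 L) = 5510 J.
After step 1: P = 551 kPa, V = 32.2 L, T = 549.7 K.
Step 2 (adiabatic): W = (P₁V₁ − P₂V₂)/(γ−1) = (17742 − 11330)/0.667 = 9618 J.
W_total = 5510 + 9618 = 15128 J.

W_total ≈ 15.1 kJ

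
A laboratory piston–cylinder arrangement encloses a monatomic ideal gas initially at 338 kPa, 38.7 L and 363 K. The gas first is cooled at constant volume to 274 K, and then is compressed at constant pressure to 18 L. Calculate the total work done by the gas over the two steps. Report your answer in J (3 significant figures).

Step 1 (isochoric): W = 0 (constant volume).
After step 1: P = 255.1 kPa (V unchanged).
Step 2 (isobaric): W = PΔV = (255.1 kPa)(18 − 38.7 L) = -5281 J.
W_total = 0 − 5281 = -5281 J.

W_total ≈ -5280 J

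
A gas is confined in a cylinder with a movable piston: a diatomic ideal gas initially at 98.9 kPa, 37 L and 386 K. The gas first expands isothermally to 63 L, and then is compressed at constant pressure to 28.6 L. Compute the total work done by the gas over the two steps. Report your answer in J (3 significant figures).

Step 1 (isothermal): W = P₁V₁ ln(V₂/V₁) = (3659) ln(63/37) = 1948 J.
After step 1: P = 58.08 kPa, V = 63 L, T = 386 K.
Step 2 (isobaric): W = PΔV = (58.08 kPa)(28.6 − 63 L) = -1998 J.
W_total = 1948 − 1998 = -50.55 J.

W_total ≈ -50.6 J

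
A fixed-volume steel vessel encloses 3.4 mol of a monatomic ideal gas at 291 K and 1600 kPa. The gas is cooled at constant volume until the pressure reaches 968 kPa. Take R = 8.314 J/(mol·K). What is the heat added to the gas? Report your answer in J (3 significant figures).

Q ≈ -4870 J

Constant volume ⇒ W = 0, so Q = ΔU = nCᵥΔT with Cᵥ = 3R/2 = 12.47 J/(mol·K).
At constant V, T₂/T₁ = P₂/P₁ ⇒ ΔT = T₁(P₂/P₁ − 1) = 291·(968/1600 − 1) = -114.9 K.
ΔU = (3.4)(12.47)(-114.9) = -4874 J.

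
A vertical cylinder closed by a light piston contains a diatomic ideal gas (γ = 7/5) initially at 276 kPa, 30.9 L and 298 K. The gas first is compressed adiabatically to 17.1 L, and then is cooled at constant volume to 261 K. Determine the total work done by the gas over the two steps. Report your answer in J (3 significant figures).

W_total ≈ -5690 J

Step 1 (adiabatic): W = (P₁V₁ − P₂V₂)/(γ−1) = (8528 − 10806)/0.4 = -5693 J.
Step 2 (isochoric): W = 0 (constant volume).
W_total = -5693 + 0 = -5693 J.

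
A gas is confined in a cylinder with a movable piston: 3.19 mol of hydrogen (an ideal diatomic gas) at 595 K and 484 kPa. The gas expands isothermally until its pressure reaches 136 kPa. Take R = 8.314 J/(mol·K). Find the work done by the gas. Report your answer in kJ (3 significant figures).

W ≈ 20.0 kJ

Isothermal process: W = nRT ln(V₂/V₁) = nRT ln(P₁/P₂).
W = (3.19)(8.314)(595) × ln(484/136)
  = 15780 × ln(3.559) = 15780 × 1.269
W_by_gas = 20032 J.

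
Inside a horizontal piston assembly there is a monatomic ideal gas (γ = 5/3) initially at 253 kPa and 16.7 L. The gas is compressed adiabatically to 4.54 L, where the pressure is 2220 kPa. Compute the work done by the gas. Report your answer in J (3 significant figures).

Adiabatic: W = (P₁V₁ − P₂V₂)/(γ − 1) with γ = 5/3.
P₁V₁ = 4225 J, P₂V₂ = 10079 J.
W = (4225 − 10079) / 0.6667 = -8781 J.

W ≈ -8780 J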